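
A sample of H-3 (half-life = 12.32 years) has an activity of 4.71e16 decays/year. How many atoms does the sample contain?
N = A/λ = 8.372e17 atoms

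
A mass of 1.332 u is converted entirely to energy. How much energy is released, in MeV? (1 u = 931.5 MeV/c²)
E = mc² = 1241 MeV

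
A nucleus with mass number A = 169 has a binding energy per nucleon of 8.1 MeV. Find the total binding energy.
B.E. = 8.1 × 169 = 1369 MeV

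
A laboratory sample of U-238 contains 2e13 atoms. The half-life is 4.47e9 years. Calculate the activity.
A = λN = 3101 decays/year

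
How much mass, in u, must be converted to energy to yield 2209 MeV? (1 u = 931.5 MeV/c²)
m = E/c² = 2.371 u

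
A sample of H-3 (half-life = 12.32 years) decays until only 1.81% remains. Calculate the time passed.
t = t½ × log₂(N₀/N) = 71.31 years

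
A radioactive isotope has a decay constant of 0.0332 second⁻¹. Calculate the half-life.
t½ = ln(2)/λ = 20.88 seconds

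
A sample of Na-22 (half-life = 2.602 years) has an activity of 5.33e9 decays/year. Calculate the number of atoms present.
N = A/λ = 2.001e10 atoms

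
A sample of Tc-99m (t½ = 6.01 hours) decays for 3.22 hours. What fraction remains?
N/N₀ = (1/2)^(t/t½) = 0.6898 = 69%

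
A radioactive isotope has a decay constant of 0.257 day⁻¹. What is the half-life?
t½ = ln(2)/λ = 2.697 days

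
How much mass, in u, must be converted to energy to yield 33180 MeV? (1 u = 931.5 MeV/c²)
m = E/c² = 35.62 u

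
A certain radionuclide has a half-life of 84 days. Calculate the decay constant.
λ = ln(2)/t½ = 0.008252 day⁻¹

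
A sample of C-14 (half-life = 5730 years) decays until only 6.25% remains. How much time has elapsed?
t = t½ × log₂(N₀/N) = 22920 years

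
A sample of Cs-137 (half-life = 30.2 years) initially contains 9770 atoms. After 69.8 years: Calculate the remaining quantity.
N = N₀(1/2)^(t/t½) = 1969 atoms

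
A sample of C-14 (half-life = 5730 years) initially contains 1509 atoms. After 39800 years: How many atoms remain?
N = N₀(1/2)^(t/t½) = 12.24 atoms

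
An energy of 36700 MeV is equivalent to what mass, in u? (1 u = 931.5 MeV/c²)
m = E/c² = 39.4 u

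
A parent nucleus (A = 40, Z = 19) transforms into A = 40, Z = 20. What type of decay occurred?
ΔA = 0, ΔZ = +1 ⇒ beta-minus decay (β⁻)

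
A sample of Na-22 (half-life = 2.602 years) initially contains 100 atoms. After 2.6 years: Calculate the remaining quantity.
N = N₀(1/2)^(t/t½) = 50.03 atoms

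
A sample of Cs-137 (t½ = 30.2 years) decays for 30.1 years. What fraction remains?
N/N₀ = (1/2)^(t/t½) = 0.5011 = 50.1%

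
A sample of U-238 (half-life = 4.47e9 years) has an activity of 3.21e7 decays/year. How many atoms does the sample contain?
N = A/λ = 2.07e17 atoms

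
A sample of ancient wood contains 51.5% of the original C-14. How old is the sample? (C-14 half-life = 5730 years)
Age = t½ × log₂(1/ratio) = 5486 years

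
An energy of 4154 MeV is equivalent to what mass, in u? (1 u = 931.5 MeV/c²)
m = E/c² = 4.459 u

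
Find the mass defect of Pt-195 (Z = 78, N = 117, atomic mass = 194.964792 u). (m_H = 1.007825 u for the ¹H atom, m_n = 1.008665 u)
Δm = Z·m_H + N·m_n − M = 1.659 u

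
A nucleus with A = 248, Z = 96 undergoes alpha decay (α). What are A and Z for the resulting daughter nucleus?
Daughter: A = 244, Z = 94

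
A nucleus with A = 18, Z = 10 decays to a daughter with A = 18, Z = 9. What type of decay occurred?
ΔA = 0, ΔZ = -1 ⇒ beta-plus decay (β⁺) or electron capture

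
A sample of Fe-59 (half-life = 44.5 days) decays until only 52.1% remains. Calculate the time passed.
t = t½ × log₂(N₀/N) = 41.86 days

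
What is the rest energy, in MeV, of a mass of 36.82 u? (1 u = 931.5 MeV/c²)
E = mc² = 34300 MeV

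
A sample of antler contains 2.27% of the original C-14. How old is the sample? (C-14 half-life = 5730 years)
Age = t½ × log₂(1/ratio) = 31290 years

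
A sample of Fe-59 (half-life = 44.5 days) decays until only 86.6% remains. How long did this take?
t = t½ × log₂(N₀/N) = 9.236 days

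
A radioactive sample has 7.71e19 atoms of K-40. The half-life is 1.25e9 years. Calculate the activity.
A = λN = 4.275e10 decays/year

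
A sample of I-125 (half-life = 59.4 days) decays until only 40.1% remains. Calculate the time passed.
t = t½ × log₂(N₀/N) = 78.31 days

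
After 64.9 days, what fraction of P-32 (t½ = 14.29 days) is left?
N/N₀ = (1/2)^(t/t½) = 0.04294 = 4.29%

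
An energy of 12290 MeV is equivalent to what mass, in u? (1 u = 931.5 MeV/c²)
m = E/c² = 13.19 u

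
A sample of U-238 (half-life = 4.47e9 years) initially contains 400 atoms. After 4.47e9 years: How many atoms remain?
N = N₀(1/2)^(t/t½) = 200 atoms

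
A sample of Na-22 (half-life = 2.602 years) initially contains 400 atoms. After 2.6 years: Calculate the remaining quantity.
N = N₀(1/2)^(t/t½) = 200.1 atoms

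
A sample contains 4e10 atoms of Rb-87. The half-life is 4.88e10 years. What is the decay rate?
A = λN = 0.5682 decays/year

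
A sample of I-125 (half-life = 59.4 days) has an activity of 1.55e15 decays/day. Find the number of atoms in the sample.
N = A/λ = 1.328e17 atoms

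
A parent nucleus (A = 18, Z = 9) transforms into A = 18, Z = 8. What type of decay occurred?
ΔA = 0, ΔZ = -1 ⇒ beta-plus decay (β⁺) or electron capture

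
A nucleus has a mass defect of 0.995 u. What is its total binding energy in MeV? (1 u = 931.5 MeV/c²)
B.E. = Δm × 931.5 = 926.8 MeV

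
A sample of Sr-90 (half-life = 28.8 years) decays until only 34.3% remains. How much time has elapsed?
t = t½ × log₂(N₀/N) = 44.46 years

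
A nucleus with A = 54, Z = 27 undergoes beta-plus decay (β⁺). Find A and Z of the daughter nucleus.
Daughter: A = 54, Z = 26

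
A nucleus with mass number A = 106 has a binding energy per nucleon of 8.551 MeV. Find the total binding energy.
B.E. = 8.551 × 106 = 906.4 MeV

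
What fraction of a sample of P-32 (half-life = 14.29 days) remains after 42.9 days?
N/N₀ = (1/2)^(t/t½) = 0.1248 = 12.5%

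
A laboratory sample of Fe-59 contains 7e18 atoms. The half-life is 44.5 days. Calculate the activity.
A = λN = 1.09e17 decays/day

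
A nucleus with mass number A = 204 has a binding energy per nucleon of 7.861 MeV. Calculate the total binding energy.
B.E. = 7.861 × 204 = 1604 MeV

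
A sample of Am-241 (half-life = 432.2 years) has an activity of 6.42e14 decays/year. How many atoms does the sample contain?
N = A/λ = 4.003e17 atoms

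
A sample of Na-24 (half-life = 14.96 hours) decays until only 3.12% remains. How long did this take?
t = t½ × log₂(N₀/N) = 74.83 hours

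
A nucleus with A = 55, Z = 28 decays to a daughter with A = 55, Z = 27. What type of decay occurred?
ΔA = 0, ΔZ = -1 ⇒ beta-plus decay (β⁺) or electron capture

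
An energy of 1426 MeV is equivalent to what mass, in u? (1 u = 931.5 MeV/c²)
m = E/c² = 1.531 u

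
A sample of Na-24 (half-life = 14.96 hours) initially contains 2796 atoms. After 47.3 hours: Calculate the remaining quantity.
N = N₀(1/2)^(t/t½) = 312.4 atoms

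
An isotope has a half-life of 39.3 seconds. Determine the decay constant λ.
λ = ln(2)/t½ = 0.01764 second⁻¹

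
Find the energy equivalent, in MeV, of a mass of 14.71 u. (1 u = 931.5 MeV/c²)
E = mc² = 13700 MeV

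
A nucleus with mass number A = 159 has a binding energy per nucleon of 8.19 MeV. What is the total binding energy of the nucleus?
B.E. = 8.19 × 159 = 1302 MeV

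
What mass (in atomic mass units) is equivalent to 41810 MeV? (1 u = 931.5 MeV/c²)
m = E/c² = 44.88 u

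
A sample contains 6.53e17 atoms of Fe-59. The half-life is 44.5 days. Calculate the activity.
A = λN = 1.017e16 decays/day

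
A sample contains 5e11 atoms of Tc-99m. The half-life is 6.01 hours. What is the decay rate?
A = λN = 5.767e10 decays/hour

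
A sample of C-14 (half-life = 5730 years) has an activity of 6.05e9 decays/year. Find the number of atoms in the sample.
N = A/λ = 5.001e13 atoms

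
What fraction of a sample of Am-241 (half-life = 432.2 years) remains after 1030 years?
N/N₀ = (1/2)^(t/t½) = 0.1917 = 19.2%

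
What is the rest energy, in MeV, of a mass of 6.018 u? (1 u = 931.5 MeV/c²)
E = mc² = 5606 MeV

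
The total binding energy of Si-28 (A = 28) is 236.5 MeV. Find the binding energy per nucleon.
B.E./A = 236.5/28 = 8.446 MeV/nucleon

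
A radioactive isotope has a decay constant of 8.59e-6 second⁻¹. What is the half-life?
t½ = ln(2)/λ = 80690 seconds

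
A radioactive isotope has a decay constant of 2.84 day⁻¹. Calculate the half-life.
t½ = ln(2)/λ = 0.2441 days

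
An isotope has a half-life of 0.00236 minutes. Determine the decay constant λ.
λ = ln(2)/t½ = 293.7 minute⁻¹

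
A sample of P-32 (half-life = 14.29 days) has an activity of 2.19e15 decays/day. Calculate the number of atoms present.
N = A/λ = 4.515e16 atoms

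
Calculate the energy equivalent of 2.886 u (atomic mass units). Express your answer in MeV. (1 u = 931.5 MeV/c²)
E = mc² = 2688 MeV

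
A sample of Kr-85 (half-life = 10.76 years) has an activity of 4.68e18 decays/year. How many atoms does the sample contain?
N = A/λ = 7.265e19 atoms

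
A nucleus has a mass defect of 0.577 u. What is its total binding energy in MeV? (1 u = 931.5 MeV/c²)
B.E. = Δm × 931.5 = 537.5 MeV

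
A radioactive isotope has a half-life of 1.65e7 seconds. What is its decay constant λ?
λ = ln(2)/t½ = 4.201e-8 second⁻¹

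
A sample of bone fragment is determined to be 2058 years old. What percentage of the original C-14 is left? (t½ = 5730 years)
N/N₀ = (1/2)^(t/t½) = 0.7796 = 78%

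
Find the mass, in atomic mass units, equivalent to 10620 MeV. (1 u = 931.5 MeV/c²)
m = E/c² = 11.4 u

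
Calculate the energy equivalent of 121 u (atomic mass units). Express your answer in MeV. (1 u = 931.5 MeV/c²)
E = mc² = 1.127e5 MeV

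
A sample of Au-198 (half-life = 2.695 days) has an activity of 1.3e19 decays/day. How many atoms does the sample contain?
N = A/λ = 5.054e19 atoms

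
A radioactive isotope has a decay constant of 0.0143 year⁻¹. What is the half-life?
t½ = ln(2)/λ = 48.47 years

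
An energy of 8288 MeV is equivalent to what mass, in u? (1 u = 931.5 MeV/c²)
m = E/c² = 8.897 u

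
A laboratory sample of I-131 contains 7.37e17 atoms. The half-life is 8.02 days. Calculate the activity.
A = λN = 6.37e16 decays/day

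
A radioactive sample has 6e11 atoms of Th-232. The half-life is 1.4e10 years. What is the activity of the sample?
A = λN = 29.71 decays/year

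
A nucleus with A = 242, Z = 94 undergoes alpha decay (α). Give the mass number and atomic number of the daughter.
Daughter: A = 238, Z = 92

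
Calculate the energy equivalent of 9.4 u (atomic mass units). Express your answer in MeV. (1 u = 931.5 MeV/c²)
E = mc² = 8756 MeV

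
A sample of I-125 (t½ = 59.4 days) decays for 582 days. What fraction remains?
N/N₀ = (1/2)^(t/t½) = 0.001123 = 0.112%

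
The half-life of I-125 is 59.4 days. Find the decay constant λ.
λ = ln(2)/t½ = 0.01167 day⁻¹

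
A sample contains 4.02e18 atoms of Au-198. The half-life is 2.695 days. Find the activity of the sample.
A = λN = 1.034e18 decays/day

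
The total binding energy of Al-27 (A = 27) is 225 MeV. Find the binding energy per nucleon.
B.E./A = 225/27 = 8.333 MeV/nucleon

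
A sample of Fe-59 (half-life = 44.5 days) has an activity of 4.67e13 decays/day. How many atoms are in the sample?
N = A/λ = 2.998e15 atoms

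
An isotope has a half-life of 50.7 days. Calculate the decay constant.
λ = ln(2)/t½ = 0.01367 day⁻¹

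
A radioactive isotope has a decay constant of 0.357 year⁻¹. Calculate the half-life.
t½ = ln(2)/λ = 1.942 years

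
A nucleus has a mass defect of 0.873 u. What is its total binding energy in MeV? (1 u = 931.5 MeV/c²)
B.E. = Δm × 931.5 = 813.2 MeV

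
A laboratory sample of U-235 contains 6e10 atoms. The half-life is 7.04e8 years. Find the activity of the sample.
A = λN = 59.08 decays/year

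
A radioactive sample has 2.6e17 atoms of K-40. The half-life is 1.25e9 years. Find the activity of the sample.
A = λN = 1.442e8 decays/year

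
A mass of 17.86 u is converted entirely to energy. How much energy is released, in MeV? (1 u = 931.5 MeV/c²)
E = mc² = 16640 MeV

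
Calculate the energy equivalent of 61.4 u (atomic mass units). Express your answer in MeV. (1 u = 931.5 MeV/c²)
E = mc² = 57190 MeV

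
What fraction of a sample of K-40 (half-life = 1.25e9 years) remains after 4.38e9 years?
N/N₀ = (1/2)^(t/t½) = 0.08814 = 8.81%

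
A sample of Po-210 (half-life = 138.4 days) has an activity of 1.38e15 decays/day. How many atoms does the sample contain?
N = A/λ = 2.755e17 atoms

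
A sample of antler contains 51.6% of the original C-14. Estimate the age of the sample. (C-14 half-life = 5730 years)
Age = t½ × log₂(1/ratio) = 5470 years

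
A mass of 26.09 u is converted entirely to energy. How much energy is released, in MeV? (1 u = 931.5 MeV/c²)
E = mc² = 24300 MeV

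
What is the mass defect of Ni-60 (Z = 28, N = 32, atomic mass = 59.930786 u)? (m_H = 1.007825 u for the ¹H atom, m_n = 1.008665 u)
Δm = Z·m_H + N·m_n − M = 0.5656 u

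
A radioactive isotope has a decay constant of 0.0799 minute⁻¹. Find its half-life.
t½ = ln(2)/λ = 8.675 minutes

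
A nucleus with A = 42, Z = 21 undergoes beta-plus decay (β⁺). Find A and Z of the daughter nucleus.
Daughter: A = 42, Z = 20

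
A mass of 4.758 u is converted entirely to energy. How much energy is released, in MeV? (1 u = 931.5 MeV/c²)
E = mc² = 4432 MeV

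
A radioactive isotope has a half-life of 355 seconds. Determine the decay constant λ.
λ = ln(2)/t½ = 0.001953 second⁻¹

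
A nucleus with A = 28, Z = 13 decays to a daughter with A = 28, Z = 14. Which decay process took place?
ΔA = 0, ΔZ = +1 ⇒ beta-minus decay (β⁻)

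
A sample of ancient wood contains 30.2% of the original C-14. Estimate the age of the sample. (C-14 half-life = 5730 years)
Age = t½ × log₂(1/ratio) = 9898 years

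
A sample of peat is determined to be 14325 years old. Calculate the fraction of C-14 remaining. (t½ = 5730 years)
N/N₀ = (1/2)^(t/t½) = 0.1768 = 17.7%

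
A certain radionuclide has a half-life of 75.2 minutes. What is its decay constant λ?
λ = ln(2)/t½ = 0.009217 minute⁻¹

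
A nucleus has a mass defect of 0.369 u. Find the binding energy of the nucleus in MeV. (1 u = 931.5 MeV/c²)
B.E. = Δm × 931.5 = 343.7 MeV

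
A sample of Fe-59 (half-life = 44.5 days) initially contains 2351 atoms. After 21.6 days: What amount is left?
N = N₀(1/2)^(t/t½) = 1679 atoms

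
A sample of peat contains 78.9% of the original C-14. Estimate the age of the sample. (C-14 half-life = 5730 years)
Age = t½ × log₂(1/ratio) = 1959 years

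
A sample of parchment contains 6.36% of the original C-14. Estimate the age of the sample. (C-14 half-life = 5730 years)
Age = t½ × log₂(1/ratio) = 22780 years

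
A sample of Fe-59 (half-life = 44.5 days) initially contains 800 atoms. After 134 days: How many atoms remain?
N = N₀(1/2)^(t/t½) = 99.22 atoms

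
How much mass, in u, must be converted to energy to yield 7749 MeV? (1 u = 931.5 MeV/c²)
m = E/c² = 8.319 u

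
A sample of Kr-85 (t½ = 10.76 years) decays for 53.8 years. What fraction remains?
N/N₀ = (1/2)^(t/t½) = 0.03125 = 3.12%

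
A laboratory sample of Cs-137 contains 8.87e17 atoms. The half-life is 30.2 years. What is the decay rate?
A = λN = 2.036e16 decays/year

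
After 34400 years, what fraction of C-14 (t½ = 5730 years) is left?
N/N₀ = (1/2)^(t/t½) = 0.01559 = 1.56%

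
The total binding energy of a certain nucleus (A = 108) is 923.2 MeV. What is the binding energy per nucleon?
B.E./A = 923.2/108 = 8.548 MeV/nucleon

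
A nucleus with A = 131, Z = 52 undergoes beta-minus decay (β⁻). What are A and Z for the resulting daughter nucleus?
Daughter: A = 131, Z = 53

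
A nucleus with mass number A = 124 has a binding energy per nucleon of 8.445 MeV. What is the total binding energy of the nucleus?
B.E. = 8.445 × 124 = 1047 MeV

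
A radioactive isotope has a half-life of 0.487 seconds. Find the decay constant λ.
λ = ln(2)/t½ = 1.423 second⁻¹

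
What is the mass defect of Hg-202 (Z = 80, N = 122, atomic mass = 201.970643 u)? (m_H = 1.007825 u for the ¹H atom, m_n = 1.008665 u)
Δm = Z·m_H + N·m_n − M = 1.712 u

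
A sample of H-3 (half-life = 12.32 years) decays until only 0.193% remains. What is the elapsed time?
t = t½ × log₂(N₀/N) = 111.1 years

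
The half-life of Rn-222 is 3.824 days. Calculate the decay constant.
λ = ln(2)/t½ = 0.1813 day⁻¹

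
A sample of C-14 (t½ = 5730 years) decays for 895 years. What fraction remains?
N/N₀ = (1/2)^(t/t½) = 0.8974 = 89.7%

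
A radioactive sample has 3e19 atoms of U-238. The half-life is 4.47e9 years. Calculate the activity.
A = λN = 4.652e9 decays/year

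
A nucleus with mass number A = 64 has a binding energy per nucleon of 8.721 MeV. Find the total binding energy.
B.E. = 8.721 × 64 = 558.1 MeV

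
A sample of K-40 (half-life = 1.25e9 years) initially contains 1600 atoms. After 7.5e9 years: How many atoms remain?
N = N₀(1/2)^(t/t½) = 25 atoms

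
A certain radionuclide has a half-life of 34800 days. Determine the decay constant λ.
λ = ln(2)/t½ = 1.992e-5 day⁻¹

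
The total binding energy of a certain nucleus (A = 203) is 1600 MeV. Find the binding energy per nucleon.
B.E./A = 1600/203 = 7.882 MeV/nucleon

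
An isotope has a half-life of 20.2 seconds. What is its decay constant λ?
λ = ln(2)/t½ = 0.03431 second⁻¹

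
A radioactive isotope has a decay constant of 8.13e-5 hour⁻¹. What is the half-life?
t½ = ln(2)/λ = 8526 hours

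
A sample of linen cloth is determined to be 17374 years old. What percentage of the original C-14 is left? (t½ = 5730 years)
N/N₀ = (1/2)^(t/t½) = 0.1222 = 12.2%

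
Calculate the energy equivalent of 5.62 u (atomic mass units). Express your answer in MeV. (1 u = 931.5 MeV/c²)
E = mc² = 5235 MeV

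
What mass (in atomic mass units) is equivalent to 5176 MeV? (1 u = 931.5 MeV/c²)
m = E/c² = 5.557 u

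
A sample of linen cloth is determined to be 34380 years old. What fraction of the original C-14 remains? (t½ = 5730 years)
N/N₀ = (1/2)^(t/t½) = 0.01562 = 1.56%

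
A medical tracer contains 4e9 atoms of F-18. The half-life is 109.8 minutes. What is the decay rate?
A = λN = 2.525e7 decays/minute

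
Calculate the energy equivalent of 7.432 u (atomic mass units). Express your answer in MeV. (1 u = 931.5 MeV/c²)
E = mc² = 6923 MeV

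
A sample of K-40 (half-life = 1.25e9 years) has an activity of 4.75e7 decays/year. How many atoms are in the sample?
N = A/λ = 8.566e16 atoms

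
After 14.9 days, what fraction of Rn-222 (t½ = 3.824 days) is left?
N/N₀ = (1/2)^(t/t½) = 0.06715 = 6.72%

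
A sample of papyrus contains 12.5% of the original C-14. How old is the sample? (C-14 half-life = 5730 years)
Age = t½ × log₂(1/ratio) = 17190 years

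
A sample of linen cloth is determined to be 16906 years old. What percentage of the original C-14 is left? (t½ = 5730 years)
N/N₀ = (1/2)^(t/t½) = 0.1294 = 12.9%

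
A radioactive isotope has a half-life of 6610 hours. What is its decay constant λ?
λ = ln(2)/t½ = 1.049e-4 hour⁻¹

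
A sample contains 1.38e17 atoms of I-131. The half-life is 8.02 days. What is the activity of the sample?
A = λN = 1.193e16 decays/day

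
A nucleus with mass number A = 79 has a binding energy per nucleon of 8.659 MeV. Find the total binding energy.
B.E. = 8.659 × 79 = 684.1 MeV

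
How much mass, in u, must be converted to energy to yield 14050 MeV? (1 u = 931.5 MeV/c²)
m = E/c² = 15.08 u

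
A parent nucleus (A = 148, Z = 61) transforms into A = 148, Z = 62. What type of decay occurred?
ΔA = 0, ΔZ = +1 ⇒ beta-minus decay (β⁻)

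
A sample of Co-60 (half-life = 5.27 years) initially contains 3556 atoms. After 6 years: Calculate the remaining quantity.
N = N₀(1/2)^(t/t½) = 1615 atoms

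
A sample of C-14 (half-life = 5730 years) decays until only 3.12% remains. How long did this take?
t = t½ × log₂(N₀/N) = 28660 years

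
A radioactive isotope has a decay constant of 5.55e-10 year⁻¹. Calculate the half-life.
t½ = ln(2)/λ = 1.249e9 years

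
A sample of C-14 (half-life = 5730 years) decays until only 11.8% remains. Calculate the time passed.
t = t½ × log₂(N₀/N) = 17670 years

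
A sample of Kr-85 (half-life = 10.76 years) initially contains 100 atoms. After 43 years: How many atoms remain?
N = N₀(1/2)^(t/t½) = 6.266 atoms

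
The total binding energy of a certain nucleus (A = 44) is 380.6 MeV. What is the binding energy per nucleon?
B.E./A = 380.6/44 = 8.65 MeV/nucleon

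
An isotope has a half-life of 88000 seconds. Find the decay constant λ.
λ = ln(2)/t½ = 7.877e-6 second⁻¹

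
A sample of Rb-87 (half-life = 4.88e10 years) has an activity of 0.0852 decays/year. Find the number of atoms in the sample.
N = A/λ = 5.998e9 atoms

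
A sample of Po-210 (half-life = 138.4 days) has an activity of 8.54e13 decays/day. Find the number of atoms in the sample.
N = A/λ = 1.705e16 atoms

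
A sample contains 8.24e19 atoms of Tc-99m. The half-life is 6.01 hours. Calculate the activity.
A = λN = 9.503e18 decays/hour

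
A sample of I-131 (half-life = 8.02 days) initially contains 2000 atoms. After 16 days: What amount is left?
N = N₀(1/2)^(t/t½) = 501.7 atoms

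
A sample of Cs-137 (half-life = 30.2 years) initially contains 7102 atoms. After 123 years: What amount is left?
N = N₀(1/2)^(t/t½) = 422 atoms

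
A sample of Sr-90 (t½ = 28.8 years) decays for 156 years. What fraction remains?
N/N₀ = (1/2)^(t/t½) = 0.02341 = 2.34%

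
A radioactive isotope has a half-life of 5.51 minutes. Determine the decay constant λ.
λ = ln(2)/t½ = 0.1258 minute⁻¹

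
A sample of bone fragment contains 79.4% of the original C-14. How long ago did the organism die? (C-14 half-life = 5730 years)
Age = t½ × log₂(1/ratio) = 1907 years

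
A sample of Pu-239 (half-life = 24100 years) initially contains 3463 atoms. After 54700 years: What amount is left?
N = N₀(1/2)^(t/t½) = 718.1 atoms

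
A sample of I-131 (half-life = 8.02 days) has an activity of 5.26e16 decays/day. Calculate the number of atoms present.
N = A/λ = 6.086e17 atoms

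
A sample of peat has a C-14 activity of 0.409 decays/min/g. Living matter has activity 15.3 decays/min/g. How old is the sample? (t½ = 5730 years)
Age = t½ × log₂(A₀/A) = 29940 years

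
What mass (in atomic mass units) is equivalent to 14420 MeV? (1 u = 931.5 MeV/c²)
m = E/c² = 15.48 u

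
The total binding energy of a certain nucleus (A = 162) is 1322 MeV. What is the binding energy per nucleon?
B.E./A = 1322/162 = 8.16 MeV/nucleon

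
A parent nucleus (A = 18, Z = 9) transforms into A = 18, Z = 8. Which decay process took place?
ΔA = 0, ΔZ = -1 ⇒ beta-plus decay (β⁺) or electron capture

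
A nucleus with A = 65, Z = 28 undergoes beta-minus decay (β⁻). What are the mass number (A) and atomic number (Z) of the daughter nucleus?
Daughter: A = 65, Z = 29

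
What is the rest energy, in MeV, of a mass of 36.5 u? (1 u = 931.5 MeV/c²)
E = mc² = 34000 MeV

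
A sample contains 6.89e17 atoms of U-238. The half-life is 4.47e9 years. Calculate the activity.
A = λN = 1.068e8 decays/year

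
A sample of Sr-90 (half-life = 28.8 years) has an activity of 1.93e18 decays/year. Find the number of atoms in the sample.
N = A/λ = 8.019e19 atoms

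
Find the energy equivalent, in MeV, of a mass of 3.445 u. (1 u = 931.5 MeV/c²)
E = mc² = 3209 MeV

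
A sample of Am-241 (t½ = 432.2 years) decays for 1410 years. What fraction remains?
N/N₀ = (1/2)^(t/t½) = 0.1042 = 10.4%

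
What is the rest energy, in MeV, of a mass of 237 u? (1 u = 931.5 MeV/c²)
E = mc² = 2.208e5 MeV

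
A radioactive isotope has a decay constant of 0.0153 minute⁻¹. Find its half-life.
t½ = ln(2)/λ = 45.3 minutes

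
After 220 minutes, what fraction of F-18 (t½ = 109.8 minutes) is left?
N/N₀ = (1/2)^(t/t½) = 0.2494 = 24.9%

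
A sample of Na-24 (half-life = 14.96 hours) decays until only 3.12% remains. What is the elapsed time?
t = t½ × log₂(N₀/N) = 74.83 hours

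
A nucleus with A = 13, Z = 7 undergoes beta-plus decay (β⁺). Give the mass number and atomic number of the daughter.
Daughter: A = 13, Z = 6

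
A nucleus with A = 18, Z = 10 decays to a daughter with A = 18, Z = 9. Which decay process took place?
ΔA = 0, ΔZ = -1 ⇒ beta-plus decay (β⁺) or electron capture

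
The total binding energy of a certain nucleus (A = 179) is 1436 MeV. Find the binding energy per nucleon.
B.E./A = 1436/179 = 8.022 MeV/nucleon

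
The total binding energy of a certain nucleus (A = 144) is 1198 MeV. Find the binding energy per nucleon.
B.E./A = 1198/144 = 8.319 MeV/nucleon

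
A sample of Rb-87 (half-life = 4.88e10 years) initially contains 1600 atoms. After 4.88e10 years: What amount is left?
N = N₀(1/2)^(t/t½) = 800 atoms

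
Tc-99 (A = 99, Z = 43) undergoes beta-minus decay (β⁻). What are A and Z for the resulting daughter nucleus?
Daughter: A = 99, Z = 44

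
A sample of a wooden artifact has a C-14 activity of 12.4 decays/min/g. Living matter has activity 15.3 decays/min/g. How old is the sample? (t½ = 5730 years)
Age = t½ × log₂(A₀/A) = 1737 years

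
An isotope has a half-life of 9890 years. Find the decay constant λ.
λ = ln(2)/t½ = 7.009e-5 year⁻¹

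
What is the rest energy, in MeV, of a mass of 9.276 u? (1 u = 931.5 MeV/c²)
E = mc² = 8641 MeV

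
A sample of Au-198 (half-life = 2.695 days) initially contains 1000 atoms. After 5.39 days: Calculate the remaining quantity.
N = N₀(1/2)^(t/t½) = 250 atoms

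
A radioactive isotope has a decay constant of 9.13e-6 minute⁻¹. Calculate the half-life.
t½ = ln(2)/λ = 75920 minutes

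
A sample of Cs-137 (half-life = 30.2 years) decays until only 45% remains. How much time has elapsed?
t = t½ × log₂(N₀/N) = 34.79 years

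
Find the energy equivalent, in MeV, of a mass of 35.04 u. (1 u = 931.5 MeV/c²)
E = mc² = 32640 MeV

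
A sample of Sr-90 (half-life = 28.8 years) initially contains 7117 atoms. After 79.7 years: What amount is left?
N = N₀(1/2)^(t/t½) = 1045 atoms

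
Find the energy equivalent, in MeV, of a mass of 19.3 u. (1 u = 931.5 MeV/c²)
E = mc² = 17980 MeV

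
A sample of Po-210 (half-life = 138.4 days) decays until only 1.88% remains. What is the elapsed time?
t = t½ × log₂(N₀/N) = 793.5 days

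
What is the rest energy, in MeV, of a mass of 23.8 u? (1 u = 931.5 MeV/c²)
E = mc² = 22170 MeV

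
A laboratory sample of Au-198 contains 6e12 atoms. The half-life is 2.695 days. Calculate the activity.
A = λN = 1.543e12 decays/day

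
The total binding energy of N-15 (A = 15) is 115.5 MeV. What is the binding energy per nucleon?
B.E./A = 115.5/15 = 7.7 MeV/nucleon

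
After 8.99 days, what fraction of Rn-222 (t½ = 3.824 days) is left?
N/N₀ = (1/2)^(t/t½) = 0.196 = 19.6%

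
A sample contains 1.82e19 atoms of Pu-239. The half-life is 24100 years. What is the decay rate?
A = λN = 5.235e14 decays/year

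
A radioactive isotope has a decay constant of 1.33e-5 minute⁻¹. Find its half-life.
t½ = ln(2)/λ = 52120 minutes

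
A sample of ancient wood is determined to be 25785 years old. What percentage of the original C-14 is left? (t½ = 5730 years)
N/N₀ = (1/2)^(t/t½) = 0.04419 = 4.42%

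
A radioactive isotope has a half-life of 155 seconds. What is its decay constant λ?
λ = ln(2)/t½ = 0.004472 second⁻¹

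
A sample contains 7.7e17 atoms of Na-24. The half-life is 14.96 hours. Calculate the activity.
A = λN = 3.568e16 decays/hour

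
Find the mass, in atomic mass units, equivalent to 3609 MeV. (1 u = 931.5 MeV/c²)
m = E/c² = 3.874 u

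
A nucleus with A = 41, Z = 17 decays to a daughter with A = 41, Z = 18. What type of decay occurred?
ΔA = 0, ΔZ = +1 ⇒ beta-minus decay (β⁻)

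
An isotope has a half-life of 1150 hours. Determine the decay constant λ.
λ = ln(2)/t½ = 6.027e-4 hour⁻¹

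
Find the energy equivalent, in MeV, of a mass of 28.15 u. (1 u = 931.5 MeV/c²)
E = mc² = 26220 MeV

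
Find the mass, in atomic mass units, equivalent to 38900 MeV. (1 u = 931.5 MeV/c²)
m = E/c² = 41.76 u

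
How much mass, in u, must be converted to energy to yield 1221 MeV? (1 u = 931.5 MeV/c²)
m = E/c² = 1.311 u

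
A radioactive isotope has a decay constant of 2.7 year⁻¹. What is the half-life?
t½ = ln(2)/λ = 0.2567 years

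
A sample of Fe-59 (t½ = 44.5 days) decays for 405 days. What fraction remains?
N/N₀ = (1/2)^(t/t½) = 0.001821 = 0.182%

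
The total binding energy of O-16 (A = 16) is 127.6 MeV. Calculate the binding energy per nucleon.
B.E./A = 127.6/16 = 7.975 MeV/nucleon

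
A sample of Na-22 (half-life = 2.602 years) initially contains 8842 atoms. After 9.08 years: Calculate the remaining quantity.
N = N₀(1/2)^(t/t½) = 787.2 atoms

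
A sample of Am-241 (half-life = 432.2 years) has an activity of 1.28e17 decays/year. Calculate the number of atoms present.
N = A/λ = 7.981e19 atoms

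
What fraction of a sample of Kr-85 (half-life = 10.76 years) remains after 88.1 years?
N/N₀ = (1/2)^(t/t½) = 0.00343 = 0.343%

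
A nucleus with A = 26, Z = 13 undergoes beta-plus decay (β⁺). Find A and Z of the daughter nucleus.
Daughter: A = 26, Z = 12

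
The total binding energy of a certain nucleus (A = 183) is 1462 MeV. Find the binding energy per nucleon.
B.E./A = 1462/183 = 7.989 MeV/nucleon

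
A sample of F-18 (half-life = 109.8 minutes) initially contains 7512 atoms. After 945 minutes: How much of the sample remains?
N = N₀(1/2)^(t/t½) = 19.27 atoms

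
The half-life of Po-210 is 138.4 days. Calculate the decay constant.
λ = ln(2)/t½ = 0.005008 day⁻¹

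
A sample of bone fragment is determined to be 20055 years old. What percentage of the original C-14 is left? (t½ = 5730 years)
N/N₀ = (1/2)^(t/t½) = 0.08839 = 8.84%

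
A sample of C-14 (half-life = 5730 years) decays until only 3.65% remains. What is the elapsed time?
t = t½ × log₂(N₀/N) = 27370 years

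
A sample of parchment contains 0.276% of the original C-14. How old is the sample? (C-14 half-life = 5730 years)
Age = t½ × log₂(1/ratio) = 48710 years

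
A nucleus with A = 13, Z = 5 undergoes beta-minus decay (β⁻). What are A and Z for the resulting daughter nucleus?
Daughter: A = 13, Z = 6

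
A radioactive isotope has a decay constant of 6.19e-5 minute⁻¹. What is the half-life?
t½ = ln(2)/λ = 11200 minutes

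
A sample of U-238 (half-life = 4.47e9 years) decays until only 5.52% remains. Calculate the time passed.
t = t½ × log₂(N₀/N) = 1.868e10 years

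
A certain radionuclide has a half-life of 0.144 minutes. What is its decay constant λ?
λ = ln(2)/t½ = 4.814 minute⁻¹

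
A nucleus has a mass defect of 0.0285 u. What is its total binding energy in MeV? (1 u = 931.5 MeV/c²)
B.E. = Δm × 931.5 = 26.55 MeV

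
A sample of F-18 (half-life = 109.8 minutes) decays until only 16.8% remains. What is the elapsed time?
t = t½ × log₂(N₀/N) = 282.6 minutes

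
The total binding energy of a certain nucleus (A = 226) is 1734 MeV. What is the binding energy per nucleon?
B.E./A = 1734/226 = 7.673 MeV/nucleon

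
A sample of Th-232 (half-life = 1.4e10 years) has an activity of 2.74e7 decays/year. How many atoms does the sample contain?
N = A/λ = 5.534e17 atoms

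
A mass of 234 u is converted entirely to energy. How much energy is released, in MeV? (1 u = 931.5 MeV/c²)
E = mc² = 2.18e5 MeV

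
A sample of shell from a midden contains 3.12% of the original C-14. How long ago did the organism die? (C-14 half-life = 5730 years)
Age = t½ × log₂(1/ratio) = 28660 years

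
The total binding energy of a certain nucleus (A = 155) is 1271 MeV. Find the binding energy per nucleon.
B.E./A = 1271/155 = 8.2 MeV/nucleon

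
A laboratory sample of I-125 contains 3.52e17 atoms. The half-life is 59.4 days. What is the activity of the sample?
A = λN = 4.108e15 decays/day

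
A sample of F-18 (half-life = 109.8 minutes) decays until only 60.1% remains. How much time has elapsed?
t = t½ × log₂(N₀/N) = 80.66 minutes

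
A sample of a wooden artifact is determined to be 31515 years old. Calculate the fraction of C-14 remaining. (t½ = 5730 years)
N/N₀ = (1/2)^(t/t½) = 0.0221 = 2.21%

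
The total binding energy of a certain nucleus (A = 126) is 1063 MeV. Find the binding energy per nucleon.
B.E./A = 1063/126 = 8.437 MeV/nucleon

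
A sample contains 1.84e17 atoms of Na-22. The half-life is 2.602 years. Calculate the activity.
A = λN = 4.902e16 decays/year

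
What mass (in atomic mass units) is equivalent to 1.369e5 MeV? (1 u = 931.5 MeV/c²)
m = E/c² = 147 u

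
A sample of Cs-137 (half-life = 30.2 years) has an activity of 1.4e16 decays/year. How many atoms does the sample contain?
N = A/λ = 6.1e17 atoms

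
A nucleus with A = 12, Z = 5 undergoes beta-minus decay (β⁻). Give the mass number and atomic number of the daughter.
Daughter: A = 12, Z = 6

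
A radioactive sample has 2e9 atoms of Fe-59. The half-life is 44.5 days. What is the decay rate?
A = λN = 3.115e7 decays/day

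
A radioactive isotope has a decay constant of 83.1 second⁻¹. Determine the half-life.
t½ = ln(2)/λ = 0.008341 seconds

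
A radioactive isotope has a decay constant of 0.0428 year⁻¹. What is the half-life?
t½ = ln(2)/λ = 16.2 years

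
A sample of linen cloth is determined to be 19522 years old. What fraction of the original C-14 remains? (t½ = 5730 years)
N/N₀ = (1/2)^(t/t½) = 0.09428 = 9.43%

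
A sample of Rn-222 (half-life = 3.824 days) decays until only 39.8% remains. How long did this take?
t = t½ × log₂(N₀/N) = 5.083 days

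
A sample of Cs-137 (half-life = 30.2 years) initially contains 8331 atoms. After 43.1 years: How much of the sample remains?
N = N₀(1/2)^(t/t½) = 3098 atoms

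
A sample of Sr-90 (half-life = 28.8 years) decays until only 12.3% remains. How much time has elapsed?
t = t½ × log₂(N₀/N) = 87.07 years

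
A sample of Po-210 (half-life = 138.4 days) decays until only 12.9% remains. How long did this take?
t = t½ × log₂(N₀/N) = 408.9 days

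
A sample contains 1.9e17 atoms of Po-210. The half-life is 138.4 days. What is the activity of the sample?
A = λN = 9.516e14 decays/day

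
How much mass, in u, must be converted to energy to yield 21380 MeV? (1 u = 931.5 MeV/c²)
m = E/c² = 22.95 u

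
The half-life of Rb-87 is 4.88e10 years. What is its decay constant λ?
λ = ln(2)/t½ = 1.42e-11 year⁻¹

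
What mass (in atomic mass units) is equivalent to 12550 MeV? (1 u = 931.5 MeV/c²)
m = E/c² = 13.47 u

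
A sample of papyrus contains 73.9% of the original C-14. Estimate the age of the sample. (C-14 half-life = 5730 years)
Age = t½ × log₂(1/ratio) = 2500 years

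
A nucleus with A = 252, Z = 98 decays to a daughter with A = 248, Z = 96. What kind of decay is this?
ΔA = -4, ΔZ = -2 ⇒ alpha decay (α)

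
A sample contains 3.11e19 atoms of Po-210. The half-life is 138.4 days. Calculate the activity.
A = λN = 1.558e17 decays/day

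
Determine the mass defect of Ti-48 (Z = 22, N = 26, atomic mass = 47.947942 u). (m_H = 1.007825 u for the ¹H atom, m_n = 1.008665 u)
Δm = Z·m_H + N·m_n − M = 0.4495 u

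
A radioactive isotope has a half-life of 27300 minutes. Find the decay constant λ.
λ = ln(2)/t½ = 2.539e-5 minute⁻¹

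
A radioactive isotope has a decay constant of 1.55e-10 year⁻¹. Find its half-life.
t½ = ln(2)/λ = 4.472e9 years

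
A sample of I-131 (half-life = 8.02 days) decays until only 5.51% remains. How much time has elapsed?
t = t½ × log₂(N₀/N) = 33.54 days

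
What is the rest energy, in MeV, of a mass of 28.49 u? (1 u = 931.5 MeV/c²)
E = mc² = 26540 MeV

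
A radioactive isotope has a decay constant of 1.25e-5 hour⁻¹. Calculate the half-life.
t½ = ln(2)/λ = 55450 hours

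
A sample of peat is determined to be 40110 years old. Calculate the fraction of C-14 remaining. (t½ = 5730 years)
N/N₀ = (1/2)^(t/t½) = 0.007812 = 0.781%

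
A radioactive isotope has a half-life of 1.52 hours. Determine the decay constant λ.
λ = ln(2)/t½ = 0.456 hour⁻¹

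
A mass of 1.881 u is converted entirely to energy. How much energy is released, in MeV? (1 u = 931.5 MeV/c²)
E = mc² = 1752 MeV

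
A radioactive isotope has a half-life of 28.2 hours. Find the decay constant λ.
λ = ln(2)/t½ = 0.02458 hour⁻¹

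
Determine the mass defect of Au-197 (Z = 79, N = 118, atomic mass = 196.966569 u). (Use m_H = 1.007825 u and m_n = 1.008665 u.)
Δm = Z·m_H + N·m_n − M = 1.674 u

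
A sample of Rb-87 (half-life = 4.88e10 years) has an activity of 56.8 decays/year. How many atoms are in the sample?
N = A/λ = 3.999e12 atoms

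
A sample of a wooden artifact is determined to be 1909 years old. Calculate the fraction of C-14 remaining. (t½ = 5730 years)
N/N₀ = (1/2)^(t/t½) = 0.7938 = 79.4%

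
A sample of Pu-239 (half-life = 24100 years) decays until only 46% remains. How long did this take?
t = t½ × log₂(N₀/N) = 27000 years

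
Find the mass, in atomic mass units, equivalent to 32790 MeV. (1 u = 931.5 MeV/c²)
m = E/c² = 35.2 u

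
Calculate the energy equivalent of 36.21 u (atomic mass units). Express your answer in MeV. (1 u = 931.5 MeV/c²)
E = mc² = 33730 MeV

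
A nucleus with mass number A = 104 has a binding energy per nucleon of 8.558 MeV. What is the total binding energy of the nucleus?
B.E. = 8.558 × 104 = 890 MeV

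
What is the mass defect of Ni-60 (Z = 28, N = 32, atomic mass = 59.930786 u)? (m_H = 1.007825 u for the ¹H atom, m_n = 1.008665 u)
Δm = Z·m_H + N·m_n − M = 0.5656 u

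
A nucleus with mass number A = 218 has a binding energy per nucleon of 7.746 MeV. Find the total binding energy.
B.E. = 7.746 × 218 = 1689 MeV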